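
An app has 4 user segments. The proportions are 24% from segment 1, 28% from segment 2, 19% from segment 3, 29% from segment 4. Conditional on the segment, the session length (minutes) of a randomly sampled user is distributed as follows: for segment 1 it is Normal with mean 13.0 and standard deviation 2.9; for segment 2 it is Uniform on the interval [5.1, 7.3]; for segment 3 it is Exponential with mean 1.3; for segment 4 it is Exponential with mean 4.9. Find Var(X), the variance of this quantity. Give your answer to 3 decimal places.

25.460

Per component, 1: μ=13, E[X²]=177.41; 2: μ=6.2, E[X²]=38.8433; 3: μ=1.3, E[X²]=3.38; 4: μ=4.9, E[X²]=48.02.
E[X] = 0.24·13 + 0.28·6.2 + 0.19·1.3 + 0.29·4.9 = 6.524.
E[X²] = 0.24·177.41 + 0.28·38.8433 + 0.19·3.38 + 0.29·48.02 = 68.0225.
Var(X) = E[X²] − (E[X])² = 68.0225 − 42.5626 = 25.46.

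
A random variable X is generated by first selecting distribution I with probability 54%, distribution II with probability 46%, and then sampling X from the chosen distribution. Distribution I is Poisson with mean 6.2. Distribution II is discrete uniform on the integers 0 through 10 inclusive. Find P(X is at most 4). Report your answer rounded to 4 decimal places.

0.3490

Conditional on each component, P(X ≤ 4): I: 0.259177; II: 0.454545.
By total probability, P(X ≤ 4) = 0.54·0.259177 + 0.46·0.454545 = 0.349047.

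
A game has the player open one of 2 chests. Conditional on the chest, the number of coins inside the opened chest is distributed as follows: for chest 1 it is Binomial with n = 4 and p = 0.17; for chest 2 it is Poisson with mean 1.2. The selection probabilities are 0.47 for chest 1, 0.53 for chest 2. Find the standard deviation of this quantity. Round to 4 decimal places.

Per component, 1: μ=0.68, E[X²]=1.0268; 2: μ=1.2, E[X²]=2.64.
E[X] = 0.47·0.68 + 0.53·1.2 = 0.9556.
E[X²] = 0.47·1.0268 + 0.53·2.64 = 1.8818.
Var(X) = E[X²] − (E[X])² = 1.8818 − 0.913171 = 0.968625.
SD(X) = √0.968625 = 0.984187.

0.9842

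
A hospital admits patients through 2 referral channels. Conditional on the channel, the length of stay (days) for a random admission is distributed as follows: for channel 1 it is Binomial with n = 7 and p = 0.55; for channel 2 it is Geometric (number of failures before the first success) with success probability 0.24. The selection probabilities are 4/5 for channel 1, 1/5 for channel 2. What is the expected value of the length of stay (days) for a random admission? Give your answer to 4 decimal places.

Component means — 1: 3.85; 2: 3.16667.
E[X] = 0.8·3.85 + 0.2·3.16667 = 3.71333.

3.7133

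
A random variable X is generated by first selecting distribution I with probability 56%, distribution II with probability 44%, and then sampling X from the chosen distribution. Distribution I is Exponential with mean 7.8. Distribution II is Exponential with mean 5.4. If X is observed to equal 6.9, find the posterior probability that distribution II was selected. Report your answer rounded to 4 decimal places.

Likelihoods f(6.9 | ·): I: 0.0529324; II: 0.0516029.
Posterior ∝ prior × likelihood. Numerator for II: 0.44·0.0516029 = 0.0227053.
Normalizing constant: 0.56·0.0529324 + 0.44·0.0516029 = 0.0523475.
P(II | observation) = 0.0227053 / 0.0523475 = 0.433742.

0.4337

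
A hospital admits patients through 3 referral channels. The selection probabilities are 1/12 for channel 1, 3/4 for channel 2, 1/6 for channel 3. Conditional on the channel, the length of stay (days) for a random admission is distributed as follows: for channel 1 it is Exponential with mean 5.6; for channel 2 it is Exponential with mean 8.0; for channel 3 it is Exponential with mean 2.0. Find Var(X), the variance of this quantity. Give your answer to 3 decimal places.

Per component, 1: μ=5.6, E[X²]=62.72; 2: μ=8, E[X²]=128; 3: μ=2, E[X²]=8.
E[X] = 0.0833333·5.6 + 0.75·8 + 0.166667·2 = 6.8.
E[X²] = 0.0833333·62.72 + 0.75·128 + 0.166667·8 = 102.56.
Var(X) = E[X²] − (E[X])² = 102.56 − 46.24 = 56.32.

56.320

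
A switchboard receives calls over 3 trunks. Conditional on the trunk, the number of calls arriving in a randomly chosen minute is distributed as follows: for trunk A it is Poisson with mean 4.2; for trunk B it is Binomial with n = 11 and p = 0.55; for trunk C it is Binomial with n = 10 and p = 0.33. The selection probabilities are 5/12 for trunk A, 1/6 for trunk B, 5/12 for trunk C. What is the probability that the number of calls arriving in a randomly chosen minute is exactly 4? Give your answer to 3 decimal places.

Conditional on each trunk, P(X = 4): A: 0.194424; B: 0.112837; C: 0.225281.
By total probability, P(X = 4) = 0.416667·0.194424 + 0.166667·0.112837 + 0.416667·0.225281 = 0.193683.

0.194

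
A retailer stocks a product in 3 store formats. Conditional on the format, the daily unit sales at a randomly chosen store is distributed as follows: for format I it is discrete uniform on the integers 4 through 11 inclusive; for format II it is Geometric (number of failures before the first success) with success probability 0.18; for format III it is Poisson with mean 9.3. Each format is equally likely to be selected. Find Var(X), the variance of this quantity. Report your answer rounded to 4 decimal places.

Per component, I: μ=7.5, E[X²]=61.5; II: μ=4.55556, E[X²]=46.0617; III: μ=9.3, E[X²]=95.79.
E[X] = 0.333333·7.5 + 0.333333·4.55556 + 0.333333·9.3 = 7.11852.
E[X²] = 0.333333·61.5 + 0.333333·46.0617 + 0.333333·95.79 = 67.7839.
Var(X) = E[X²] − (E[X])² = 67.7839 − 50.6733 = 17.1106.

17.1106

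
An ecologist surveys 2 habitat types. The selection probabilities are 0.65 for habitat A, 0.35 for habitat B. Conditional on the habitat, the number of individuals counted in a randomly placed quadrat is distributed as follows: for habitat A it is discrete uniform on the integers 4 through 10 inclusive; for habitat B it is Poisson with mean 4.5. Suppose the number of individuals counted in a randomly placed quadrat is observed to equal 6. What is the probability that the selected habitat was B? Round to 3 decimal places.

Likelihoods P(X=6 | ·): A: 0.142857; B: 0.12812.
Posterior ∝ prior × likelihood. Numerator for B: 0.35·0.12812 = 0.0448421.
Normalizing constant: 0.65·0.142857 + 0.35·0.12812 = 0.137699.
P(B | observation) = 0.0448421 / 0.137699 = 0.325652.

0.326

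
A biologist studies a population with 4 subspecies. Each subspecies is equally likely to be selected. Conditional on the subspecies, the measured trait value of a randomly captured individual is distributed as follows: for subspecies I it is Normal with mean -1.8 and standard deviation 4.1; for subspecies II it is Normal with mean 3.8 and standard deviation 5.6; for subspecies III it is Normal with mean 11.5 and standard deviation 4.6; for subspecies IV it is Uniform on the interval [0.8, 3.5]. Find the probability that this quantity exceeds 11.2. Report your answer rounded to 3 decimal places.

Conditional on each subspecies, P(X > 11.2): I: 0.000760278; II: 0.0931793; III: 0.526; IV: 0.
By total probability, P(X > 11.2) = 0.25·0.000760278 + 0.25·0.0931793 + 0.25·0.526 + 0.25·0 = 0.154985.

0.155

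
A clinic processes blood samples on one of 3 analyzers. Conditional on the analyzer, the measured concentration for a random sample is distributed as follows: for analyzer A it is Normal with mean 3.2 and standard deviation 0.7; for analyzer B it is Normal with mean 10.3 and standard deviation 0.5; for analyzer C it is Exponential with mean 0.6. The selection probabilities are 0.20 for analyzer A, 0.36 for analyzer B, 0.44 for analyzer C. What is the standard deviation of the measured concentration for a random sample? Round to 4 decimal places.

4.4130

Per component, A: μ=3.2, E[X²]=10.73; B: μ=10.3, E[X²]=106.34; C: μ=0.6, E[X²]=0.72.
E[X] = 0.2·3.2 + 0.36·10.3 + 0.44·0.6 = 4.612.
E[X²] = 0.2·10.73 + 0.36·106.34 + 0.44·0.72 = 40.7452.
Var(X) = E[X²] − (E[X])² = 40.7452 − 21.2705 = 19.4747.
SD(X) = √19.4747 = 4.41301.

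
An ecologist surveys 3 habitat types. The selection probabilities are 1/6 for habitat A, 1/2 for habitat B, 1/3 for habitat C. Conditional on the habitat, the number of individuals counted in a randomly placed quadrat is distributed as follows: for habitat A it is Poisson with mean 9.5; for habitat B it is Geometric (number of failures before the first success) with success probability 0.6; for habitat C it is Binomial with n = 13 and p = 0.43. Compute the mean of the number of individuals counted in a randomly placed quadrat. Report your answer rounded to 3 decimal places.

Component means — A: 9.5; B: 0.666667; C: 5.59.
E[X] = 0.166667·9.5 + 0.5·0.666667 + 0.333333·5.59 = 3.78.

3.780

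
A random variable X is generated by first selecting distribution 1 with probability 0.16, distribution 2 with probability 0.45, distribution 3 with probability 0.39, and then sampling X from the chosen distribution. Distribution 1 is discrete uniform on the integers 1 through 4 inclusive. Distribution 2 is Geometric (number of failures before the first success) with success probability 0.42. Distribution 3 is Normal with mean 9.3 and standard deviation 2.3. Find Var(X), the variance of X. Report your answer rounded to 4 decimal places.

17.7241

Per component, 1: μ=2.5, E[X²]=7.5; 2: μ=1.38095, E[X²]=5.19501; 3: μ=9.3, E[X²]=91.78.
E[X] = 0.16·2.5 + 0.45·1.38095 + 0.39·9.3 = 4.64843.
E[X²] = 0.16·7.5 + 0.45·5.19501 + 0.39·91.78 = 39.332.
Var(X) = E[X²] − (E[X])² = 39.332 − 21.6079 = 17.7241.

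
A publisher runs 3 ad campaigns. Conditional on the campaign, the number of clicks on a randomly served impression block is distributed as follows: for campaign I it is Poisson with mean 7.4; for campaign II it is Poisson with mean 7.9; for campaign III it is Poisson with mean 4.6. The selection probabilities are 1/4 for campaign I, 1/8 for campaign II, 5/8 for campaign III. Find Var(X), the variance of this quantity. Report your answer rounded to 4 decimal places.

Per component, I: μ=7.4, E[X²]=62.16; II: μ=7.9, E[X²]=70.31; III: μ=4.6, E[X²]=25.76.
E[X] = 0.25·7.4 + 0.125·7.9 + 0.625·4.6 = 5.7125.
E[X²] = 0.25·62.16 + 0.125·70.31 + 0.625·25.76 = 40.4288.
Var(X) = E[X²] − (E[X])² = 40.4288 − 32.6327 = 7.79609.

7.7961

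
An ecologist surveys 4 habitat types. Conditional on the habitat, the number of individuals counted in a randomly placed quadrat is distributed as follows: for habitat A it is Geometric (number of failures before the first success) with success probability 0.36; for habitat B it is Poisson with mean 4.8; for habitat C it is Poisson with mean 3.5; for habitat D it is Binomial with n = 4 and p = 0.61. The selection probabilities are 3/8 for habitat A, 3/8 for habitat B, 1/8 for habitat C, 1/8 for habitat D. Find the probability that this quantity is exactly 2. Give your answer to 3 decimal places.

0.156

Conditional on each habitat, P(X = 2): A: 0.147456; B: 0.0948067; C: 0.184959; D: 0.339578.
By total probability, P(X = 2) = 0.375·0.147456 + 0.375·0.0948067 + 0.125·0.184959 + 0.125·0.339578 = 0.156416.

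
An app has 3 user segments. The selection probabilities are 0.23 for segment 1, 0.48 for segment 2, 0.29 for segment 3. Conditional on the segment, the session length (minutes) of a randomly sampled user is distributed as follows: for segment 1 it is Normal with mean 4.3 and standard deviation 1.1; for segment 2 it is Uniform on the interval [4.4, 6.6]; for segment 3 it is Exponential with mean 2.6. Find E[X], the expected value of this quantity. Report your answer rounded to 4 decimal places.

4.3830

Component means — 1: 4.3; 2: 5.5; 3: 2.6.
E[X] = 0.23·4.3 + 0.48·5.5 + 0.29·2.6 = 4.383.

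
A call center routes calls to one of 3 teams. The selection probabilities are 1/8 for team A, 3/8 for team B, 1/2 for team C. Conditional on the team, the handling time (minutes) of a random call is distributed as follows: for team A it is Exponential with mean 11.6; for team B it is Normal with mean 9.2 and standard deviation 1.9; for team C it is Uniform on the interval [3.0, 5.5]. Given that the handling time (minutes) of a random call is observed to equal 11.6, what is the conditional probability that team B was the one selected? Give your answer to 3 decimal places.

Likelihoods f(11.6 | ·): A: 0.0317137; B: 0.0945547; C: 0.
Posterior ∝ prior × likelihood. Numerator for B: 0.375·0.0945547 = 0.035458.
Normalizing constant: 0.125·0.0317137 + 0.375·0.0945547 + 0.5·0 = 0.0394222.
P(B | observation) = 0.035458 / 0.0394222 = 0.899442.

0.899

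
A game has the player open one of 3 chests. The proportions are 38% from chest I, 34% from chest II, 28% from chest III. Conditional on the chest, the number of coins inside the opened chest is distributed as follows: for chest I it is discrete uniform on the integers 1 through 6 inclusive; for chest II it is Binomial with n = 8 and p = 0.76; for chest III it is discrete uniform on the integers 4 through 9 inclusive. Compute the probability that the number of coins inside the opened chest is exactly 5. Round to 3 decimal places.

Conditional on each chest, P(X = 5): I: 0.166667; II: 0.196286; III: 0.166667.
By total probability, P(X = 5) = 0.38·0.166667 + 0.34·0.196286 + 0.28·0.166667 = 0.176737.

0.177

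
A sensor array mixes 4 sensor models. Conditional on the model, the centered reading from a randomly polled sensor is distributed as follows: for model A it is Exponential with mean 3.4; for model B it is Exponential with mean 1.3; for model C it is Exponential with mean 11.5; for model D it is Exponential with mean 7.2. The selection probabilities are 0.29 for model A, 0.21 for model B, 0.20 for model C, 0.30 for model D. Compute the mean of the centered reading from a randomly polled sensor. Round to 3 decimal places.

Component means — A: 3.4; B: 1.3; C: 11.5; D: 7.2.
E[X] = 0.29·3.4 + 0.21·1.3 + 0.2·11.5 + 0.3·7.2 = 5.719.

5.719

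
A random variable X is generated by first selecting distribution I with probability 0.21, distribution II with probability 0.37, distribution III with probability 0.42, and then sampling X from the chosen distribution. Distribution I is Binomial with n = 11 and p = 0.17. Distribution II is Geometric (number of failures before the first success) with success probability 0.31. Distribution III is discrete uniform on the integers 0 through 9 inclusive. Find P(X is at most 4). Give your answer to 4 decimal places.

0.7266

Conditional on each component, P(X ≤ 4): I: 0.973448; II: 0.843597; III: 0.5.
By total probability, P(X ≤ 4) = 0.21·0.973448 + 0.37·0.843597 + 0.42·0.5 = 0.726555.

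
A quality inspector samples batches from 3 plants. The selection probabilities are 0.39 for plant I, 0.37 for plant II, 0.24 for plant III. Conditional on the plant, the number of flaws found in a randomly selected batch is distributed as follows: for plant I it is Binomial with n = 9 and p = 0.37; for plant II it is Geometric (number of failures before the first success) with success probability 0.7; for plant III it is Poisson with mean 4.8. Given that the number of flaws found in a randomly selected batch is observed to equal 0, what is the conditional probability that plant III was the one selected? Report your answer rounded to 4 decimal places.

0.0074

Likelihoods P(X=0 | ·): I: 0.0156338; II: 0.7; III: 0.00822975.
Posterior ∝ prior × likelihood. Numerator for III: 0.24·0.00822975 = 0.00197514.
Normalizing constant: 0.39·0.0156338 + 0.37·0.7 + 0.24·0.00822975 = 0.267072.
P(III | observation) = 0.00197514 / 0.267072 = 0.00739552.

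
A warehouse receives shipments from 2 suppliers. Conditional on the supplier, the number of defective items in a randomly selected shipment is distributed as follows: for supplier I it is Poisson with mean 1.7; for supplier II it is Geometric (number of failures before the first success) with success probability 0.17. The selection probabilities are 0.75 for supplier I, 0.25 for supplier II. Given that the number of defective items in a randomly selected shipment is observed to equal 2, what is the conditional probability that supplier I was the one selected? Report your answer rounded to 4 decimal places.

Likelihoods P(X=2 | ·): I: 0.263978; II: 0.117113.
Posterior ∝ prior × likelihood. Numerator for I: 0.75·0.263978 = 0.197983.
Normalizing constant: 0.75·0.263978 + 0.25·0.117113 = 0.227262.
P(I | observation) = 0.197983 / 0.227262 = 0.871169.

0.8712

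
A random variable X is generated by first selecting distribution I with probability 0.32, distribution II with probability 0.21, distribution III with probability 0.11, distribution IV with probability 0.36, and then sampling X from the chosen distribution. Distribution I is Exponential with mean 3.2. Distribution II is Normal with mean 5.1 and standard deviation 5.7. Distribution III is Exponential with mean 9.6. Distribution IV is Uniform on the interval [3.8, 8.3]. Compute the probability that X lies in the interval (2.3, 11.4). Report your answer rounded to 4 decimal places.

Conditional on each component, P(2.3 < X < 11.4): I: 0.458993; II: 0.553845; III: 0.481973; IV: 1.
By total probability, P(2.3 < X < 11.4) = 0.32·0.458993 + 0.21·0.553845 + 0.11·0.481973 + 0.36·1 = 0.676202.

0.6762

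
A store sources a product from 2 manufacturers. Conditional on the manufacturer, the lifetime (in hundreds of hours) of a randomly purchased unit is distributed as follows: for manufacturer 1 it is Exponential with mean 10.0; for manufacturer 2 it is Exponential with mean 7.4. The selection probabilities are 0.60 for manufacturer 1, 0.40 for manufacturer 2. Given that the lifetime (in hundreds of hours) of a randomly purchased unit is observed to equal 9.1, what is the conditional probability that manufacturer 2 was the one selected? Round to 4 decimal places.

0.3955

Likelihoods f(9.1 | ·): 1: 0.0402524; 2: 0.0395097.
Posterior ∝ prior × likelihood. Numerator for 2: 0.4·0.0395097 = 0.0158039.
Normalizing constant: 0.6·0.0402524 + 0.4·0.0395097 = 0.0399553.
P(2 | observation) = 0.0158039 / 0.0399553 = 0.395539.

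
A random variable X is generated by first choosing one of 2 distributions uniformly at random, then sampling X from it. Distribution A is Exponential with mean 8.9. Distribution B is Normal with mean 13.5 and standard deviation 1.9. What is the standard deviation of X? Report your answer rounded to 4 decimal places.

6.8337

Per component, A: μ=8.9, E[X²]=158.42; B: μ=13.5, E[X²]=185.86.
E[X] = 0.5·8.9 + 0.5·13.5 = 11.2.
E[X²] = 0.5·158.42 + 0.5·185.86 = 172.14.
Var(X) = E[X²] − (E[X])² = 172.14 − 125.44 = 46.7.
SD(X) = √46.7 = 6.83374.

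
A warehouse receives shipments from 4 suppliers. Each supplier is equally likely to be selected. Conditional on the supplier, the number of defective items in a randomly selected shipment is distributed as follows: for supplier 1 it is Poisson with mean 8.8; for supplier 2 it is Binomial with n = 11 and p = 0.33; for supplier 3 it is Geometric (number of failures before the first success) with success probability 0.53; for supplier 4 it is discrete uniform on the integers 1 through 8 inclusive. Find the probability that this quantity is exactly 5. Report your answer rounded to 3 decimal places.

0.092

Conditional on each supplier, P(X = 5): 1: 0.0662889; 2: 0.163554; 3: 0.0121553; 4: 0.125.
By total probability, P(X = 5) = 0.25·0.0662889 + 0.25·0.163554 + 0.25·0.0121553 + 0.25·0.125 = 0.0917495.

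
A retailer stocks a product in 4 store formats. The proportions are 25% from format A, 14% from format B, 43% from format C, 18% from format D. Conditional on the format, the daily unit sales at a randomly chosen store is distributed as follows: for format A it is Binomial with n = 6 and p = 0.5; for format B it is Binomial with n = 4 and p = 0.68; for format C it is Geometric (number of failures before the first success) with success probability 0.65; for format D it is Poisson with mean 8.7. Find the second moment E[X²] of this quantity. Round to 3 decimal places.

For each component E[X²] = Var + (mean)², giving A: 10.5; B: 8.2688; C: 1.11834; D: 84.39.
Overall E[X²] = 0.25·10.5 + 0.14·8.2688 + 0.43·1.11834 + 0.18·84.39 = 19.4537.

19.454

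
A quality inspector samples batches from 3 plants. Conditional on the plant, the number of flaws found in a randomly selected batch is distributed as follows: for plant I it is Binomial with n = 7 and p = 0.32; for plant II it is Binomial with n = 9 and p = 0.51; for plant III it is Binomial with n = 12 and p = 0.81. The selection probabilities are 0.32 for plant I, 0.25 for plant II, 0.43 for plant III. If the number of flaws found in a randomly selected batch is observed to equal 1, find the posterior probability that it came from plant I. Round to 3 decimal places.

Likelihoods P(X=1 | ·): I: 0.221463; II: 0.0152539; III: 1.13229e-07.
Posterior ∝ prior × likelihood. Numerator for I: 0.32·0.221463 = 0.0708682.
Normalizing constant: 0.32·0.221463 + 0.25·0.0152539 + 0.43·1.13229e-07 = 0.0746817.
P(I | observation) = 0.0708682 / 0.0746817 = 0.948936.

0.949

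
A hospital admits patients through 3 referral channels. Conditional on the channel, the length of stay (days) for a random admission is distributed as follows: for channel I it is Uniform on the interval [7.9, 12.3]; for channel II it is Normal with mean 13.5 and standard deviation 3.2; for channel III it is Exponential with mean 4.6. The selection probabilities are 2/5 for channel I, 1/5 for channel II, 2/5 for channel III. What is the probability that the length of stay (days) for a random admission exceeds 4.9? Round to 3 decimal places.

Conditional on each channel, P(X > 4.9): I: 1; II: 0.996401; III: 0.344653.
By total probability, P(X > 4.9) = 0.4·1 + 0.2·0.996401 + 0.4·0.344653 = 0.737141.

0.737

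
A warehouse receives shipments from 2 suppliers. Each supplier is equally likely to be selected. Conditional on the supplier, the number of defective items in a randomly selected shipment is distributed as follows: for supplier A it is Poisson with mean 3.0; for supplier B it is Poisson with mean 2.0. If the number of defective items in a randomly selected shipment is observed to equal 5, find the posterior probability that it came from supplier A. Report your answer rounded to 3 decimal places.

Likelihoods P(X=5 | ·): A: 0.100819; B: 0.0360894.
Posterior ∝ prior × likelihood. Numerator for A: 0.5·0.100819 = 0.0504094.
Normalizing constant: 0.5·0.100819 + 0.5·0.0360894 = 0.0684541.
P(A | observation) = 0.0504094 / 0.0684541 = 0.736397.

0.736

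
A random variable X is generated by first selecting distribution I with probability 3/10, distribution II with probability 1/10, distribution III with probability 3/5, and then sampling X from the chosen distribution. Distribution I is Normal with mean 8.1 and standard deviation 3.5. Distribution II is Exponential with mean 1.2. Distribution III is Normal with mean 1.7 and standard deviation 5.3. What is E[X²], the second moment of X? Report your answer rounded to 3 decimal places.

For each component E[X²] = Var + (mean)², giving I: 77.86; II: 2.88; III: 30.98.
Overall E[X²] = 0.3·77.86 + 0.1·2.88 + 0.6·30.98 = 42.234.

42.234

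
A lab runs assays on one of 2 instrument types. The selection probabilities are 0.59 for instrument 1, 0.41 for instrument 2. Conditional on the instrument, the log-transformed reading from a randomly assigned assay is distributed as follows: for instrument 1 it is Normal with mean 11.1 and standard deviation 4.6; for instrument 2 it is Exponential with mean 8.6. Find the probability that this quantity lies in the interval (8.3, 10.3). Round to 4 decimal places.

0.1266

Conditional on each instrument, P(8.3 < X < 10.3): 1: 0.159604; 2: 0.0790434.
By total probability, P(8.3 < X < 10.3) = 0.59·0.159604 + 0.41·0.0790434 = 0.126574.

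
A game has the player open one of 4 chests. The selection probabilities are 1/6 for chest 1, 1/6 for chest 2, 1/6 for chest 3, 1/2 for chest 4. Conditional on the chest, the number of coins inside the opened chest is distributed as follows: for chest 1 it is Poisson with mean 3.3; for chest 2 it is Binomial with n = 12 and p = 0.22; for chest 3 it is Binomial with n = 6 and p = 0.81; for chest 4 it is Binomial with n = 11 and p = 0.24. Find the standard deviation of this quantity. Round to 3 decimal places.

Per component, 1: μ=3.3, E[X²]=14.19; 2: μ=2.64, E[X²]=9.0288; 3: μ=4.86, E[X²]=24.543; 4: μ=2.64, E[X²]=8.976.
E[X] = 0.166667·3.3 + 0.166667·2.64 + 0.166667·4.86 + 0.5·2.64 = 3.12.
E[X²] = 0.166667·14.19 + 0.166667·9.0288 + 0.166667·24.543 + 0.5·8.976 = 12.4483.
Var(X) = E[X²] − (E[X])² = 12.4483 − 9.7344 = 2.7139.
SD(X) = √2.7139 = 1.64739.

1.647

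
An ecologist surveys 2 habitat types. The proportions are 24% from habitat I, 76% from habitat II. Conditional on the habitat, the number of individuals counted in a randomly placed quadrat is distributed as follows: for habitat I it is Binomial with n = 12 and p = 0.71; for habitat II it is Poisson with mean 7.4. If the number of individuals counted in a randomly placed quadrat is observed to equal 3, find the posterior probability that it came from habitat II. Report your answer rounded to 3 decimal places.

0.991

Likelihoods P(X=3 | ·): I: 0.0011423; II: 0.0412824.
Posterior ∝ prior × likelihood. Numerator for II: 0.76·0.0412824 = 0.0313746.
Normalizing constant: 0.24·0.0011423 + 0.76·0.0412824 = 0.0316488.
P(II | observation) = 0.0313746 / 0.0316488 = 0.991338.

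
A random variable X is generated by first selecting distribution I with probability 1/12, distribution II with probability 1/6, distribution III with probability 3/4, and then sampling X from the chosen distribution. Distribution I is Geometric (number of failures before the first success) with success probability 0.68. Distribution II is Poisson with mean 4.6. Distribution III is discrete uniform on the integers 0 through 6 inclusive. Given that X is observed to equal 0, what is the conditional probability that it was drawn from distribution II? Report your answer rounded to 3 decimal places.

Likelihoods P(X=0 | ·): I: 0.68; II: 0.0100518; III: 0.142857.
Posterior ∝ prior × likelihood. Numerator for II: 0.166667·0.0100518 = 0.00167531.
Normalizing constant: 0.0833333·0.68 + 0.166667·0.0100518 + 0.75·0.142857 = 0.165485.
P(II | observation) = 0.00167531 / 0.165485 = 0.0101236.

0.010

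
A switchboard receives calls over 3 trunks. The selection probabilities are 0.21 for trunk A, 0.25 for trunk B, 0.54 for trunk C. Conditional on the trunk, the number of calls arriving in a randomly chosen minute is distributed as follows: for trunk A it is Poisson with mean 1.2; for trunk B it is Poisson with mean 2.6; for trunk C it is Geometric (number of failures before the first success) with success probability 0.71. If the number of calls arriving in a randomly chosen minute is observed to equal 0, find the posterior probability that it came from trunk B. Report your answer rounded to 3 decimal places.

Likelihoods P(X=0 | ·): A: 0.301194; B: 0.0742736; C: 0.71.
Posterior ∝ prior × likelihood. Numerator for B: 0.25·0.0742736 = 0.0185684.
Normalizing constant: 0.21·0.301194 + 0.25·0.0742736 + 0.54·0.71 = 0.465219.
P(B | observation) = 0.0185684 / 0.465219 = 0.0399132.

0.040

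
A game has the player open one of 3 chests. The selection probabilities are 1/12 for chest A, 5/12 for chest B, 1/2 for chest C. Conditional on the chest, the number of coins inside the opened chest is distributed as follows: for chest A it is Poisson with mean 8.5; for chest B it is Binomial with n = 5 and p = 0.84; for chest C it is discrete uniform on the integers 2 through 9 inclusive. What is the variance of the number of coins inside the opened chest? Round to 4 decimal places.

Per component, A: μ=8.5, E[X²]=80.75; B: μ=4.2, E[X²]=18.312; C: μ=5.5, E[X²]=35.5.
E[X] = 0.0833333·8.5 + 0.416667·4.2 + 0.5·5.5 = 5.20833.
E[X²] = 0.0833333·80.75 + 0.416667·18.312 + 0.5·35.5 = 32.1092.
Var(X) = E[X²] − (E[X])² = 32.1092 − 27.1267 = 4.98243.

4.9824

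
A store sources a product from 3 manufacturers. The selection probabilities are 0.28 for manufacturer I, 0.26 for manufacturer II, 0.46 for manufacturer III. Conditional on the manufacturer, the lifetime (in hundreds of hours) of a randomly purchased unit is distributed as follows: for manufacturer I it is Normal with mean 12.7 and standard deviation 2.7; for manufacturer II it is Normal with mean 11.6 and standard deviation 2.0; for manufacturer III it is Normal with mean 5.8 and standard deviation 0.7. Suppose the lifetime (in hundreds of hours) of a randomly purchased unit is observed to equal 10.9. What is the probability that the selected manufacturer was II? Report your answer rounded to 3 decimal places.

Likelihoods f(10.9 | ·): I: 0.118314; II: 0.18762; III: 1.69544e-12.
Posterior ∝ prior × likelihood. Numerator for II: 0.26·0.18762 = 0.0487812.
Normalizing constant: 0.28·0.118314 + 0.26·0.18762 + 0.46·1.69544e-12 = 0.0819092.
P(II | observation) = 0.0487812 / 0.0819092 = 0.595553.

0.596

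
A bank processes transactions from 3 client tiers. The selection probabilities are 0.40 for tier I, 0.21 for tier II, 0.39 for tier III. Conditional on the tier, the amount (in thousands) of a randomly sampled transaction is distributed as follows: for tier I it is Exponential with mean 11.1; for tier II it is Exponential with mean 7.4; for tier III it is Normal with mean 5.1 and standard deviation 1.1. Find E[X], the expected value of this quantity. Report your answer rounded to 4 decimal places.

Component means — I: 11.1; II: 7.4; III: 5.1.
E[X] = 0.4·11.1 + 0.21·7.4 + 0.39·5.1 = 7.983.

7.9830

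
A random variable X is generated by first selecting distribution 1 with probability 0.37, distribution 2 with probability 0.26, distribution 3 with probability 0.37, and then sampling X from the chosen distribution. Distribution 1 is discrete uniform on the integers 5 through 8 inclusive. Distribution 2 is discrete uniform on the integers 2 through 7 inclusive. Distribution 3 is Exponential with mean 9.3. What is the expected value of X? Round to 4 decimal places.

Component means — 1: 6.5; 2: 4.5; 3: 9.3.
E[X] = 0.37·6.5 + 0.26·4.5 + 0.37·9.3 = 7.016.

7.0160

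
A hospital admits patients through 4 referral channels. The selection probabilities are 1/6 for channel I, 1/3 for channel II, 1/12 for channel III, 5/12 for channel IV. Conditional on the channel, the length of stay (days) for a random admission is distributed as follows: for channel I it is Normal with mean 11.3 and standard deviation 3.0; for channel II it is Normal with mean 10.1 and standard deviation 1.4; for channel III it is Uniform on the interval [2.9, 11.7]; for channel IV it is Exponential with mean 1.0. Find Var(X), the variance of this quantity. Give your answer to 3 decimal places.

23.875

Per component, I: μ=11.3, E[X²]=136.69; II: μ=10.1, E[X²]=103.97; III: μ=7.3, E[X²]=59.7433; IV: μ=1, E[X²]=2.
E[X] = 0.166667·11.3 + 0.333333·10.1 + 0.0833333·7.3 + 0.416667·1 = 6.275.
E[X²] = 0.166667·136.69 + 0.333333·103.97 + 0.0833333·59.7433 + 0.416667·2 = 63.2503.
Var(X) = E[X²] − (E[X])² = 63.2503 − 39.3756 = 23.8747.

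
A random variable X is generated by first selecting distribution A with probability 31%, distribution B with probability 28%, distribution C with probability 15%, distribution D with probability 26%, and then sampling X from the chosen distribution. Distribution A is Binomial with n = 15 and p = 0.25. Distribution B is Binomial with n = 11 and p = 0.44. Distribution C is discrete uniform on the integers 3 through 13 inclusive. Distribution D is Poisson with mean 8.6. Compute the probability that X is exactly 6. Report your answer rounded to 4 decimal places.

0.1207

Conditional on each component, P(X = 6): A: 0.0917478; B: 0.184628; C: 0.0909091; D: 0.103449.
By total probability, P(X = 6) = 0.31·0.0917478 + 0.28·0.184628 + 0.15·0.0909091 + 0.26·0.103449 = 0.120671.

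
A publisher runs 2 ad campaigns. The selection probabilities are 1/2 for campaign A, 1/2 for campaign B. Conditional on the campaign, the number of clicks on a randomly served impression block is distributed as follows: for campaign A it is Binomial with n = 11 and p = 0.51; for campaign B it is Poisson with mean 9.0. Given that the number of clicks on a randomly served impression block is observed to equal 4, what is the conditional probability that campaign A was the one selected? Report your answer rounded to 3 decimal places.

0.818

Likelihoods P(X=4 | ·): A: 0.151414; B: 0.0337372.
Posterior ∝ prior × likelihood. Numerator for A: 0.5·0.151414 = 0.0757072.
Normalizing constant: 0.5·0.151414 + 0.5·0.0337372 = 0.0925758.
P(A | observation) = 0.0757072 / 0.0925758 = 0.817786.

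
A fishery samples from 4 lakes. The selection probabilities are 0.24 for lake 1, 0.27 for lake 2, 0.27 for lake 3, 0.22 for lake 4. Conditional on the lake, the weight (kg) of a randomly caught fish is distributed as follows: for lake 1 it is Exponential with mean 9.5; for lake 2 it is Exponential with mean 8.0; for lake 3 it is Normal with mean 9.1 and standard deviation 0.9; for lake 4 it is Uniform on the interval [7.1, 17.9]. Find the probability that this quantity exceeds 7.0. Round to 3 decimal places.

Conditional on each lake, P(X > 7.0): 1: 0.478623; 2: 0.416862; 3: 0.990185; 4: 1.
By total probability, P(X > 7.0) = 0.24·0.478623 + 0.27·0.416862 + 0.27·0.990185 + 0.22·1 = 0.714772.

0.715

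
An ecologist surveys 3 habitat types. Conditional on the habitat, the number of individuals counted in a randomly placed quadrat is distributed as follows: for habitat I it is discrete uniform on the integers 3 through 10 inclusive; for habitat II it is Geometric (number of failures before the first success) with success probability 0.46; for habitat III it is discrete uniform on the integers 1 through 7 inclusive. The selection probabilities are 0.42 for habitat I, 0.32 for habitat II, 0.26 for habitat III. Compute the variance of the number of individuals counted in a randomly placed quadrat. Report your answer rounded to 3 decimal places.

9.221

Per component, I: μ=6.5, E[X²]=47.5; II: μ=1.17391, E[X²]=3.93006; III: μ=4, E[X²]=20.
E[X] = 0.42·6.5 + 0.32·1.17391 + 0.26·4 = 4.14565.
E[X²] = 0.42·47.5 + 0.32·3.93006 + 0.26·20 = 26.4076.
Var(X) = E[X²] − (E[X])² = 26.4076 − 17.1864 = 9.22119.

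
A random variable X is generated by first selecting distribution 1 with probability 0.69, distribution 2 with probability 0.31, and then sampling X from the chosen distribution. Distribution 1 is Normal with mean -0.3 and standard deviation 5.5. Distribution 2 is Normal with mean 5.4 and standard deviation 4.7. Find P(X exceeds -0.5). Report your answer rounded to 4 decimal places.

Conditional on each component, P(X > -0.5): 1: 0.514504; 2: 0.895319.
By total probability, P(X > -0.5) = 0.69·0.514504 + 0.31·0.895319 = 0.632556.

0.6326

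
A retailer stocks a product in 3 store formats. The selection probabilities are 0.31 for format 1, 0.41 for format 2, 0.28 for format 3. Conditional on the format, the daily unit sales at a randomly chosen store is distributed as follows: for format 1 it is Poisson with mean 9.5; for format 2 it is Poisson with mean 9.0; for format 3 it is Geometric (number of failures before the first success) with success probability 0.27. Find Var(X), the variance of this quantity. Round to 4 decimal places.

18.0309

Per component, 1: μ=9.5, E[X²]=99.75; 2: μ=9, E[X²]=90; 3: μ=2.7037, E[X²]=17.3237.
E[X] = 0.31·9.5 + 0.41·9 + 0.28·2.7037 = 7.39204.
E[X²] = 0.31·99.75 + 0.41·90 + 0.28·17.3237 = 72.6731.
Var(X) = E[X²] − (E[X])² = 72.6731 − 54.6422 = 18.0309.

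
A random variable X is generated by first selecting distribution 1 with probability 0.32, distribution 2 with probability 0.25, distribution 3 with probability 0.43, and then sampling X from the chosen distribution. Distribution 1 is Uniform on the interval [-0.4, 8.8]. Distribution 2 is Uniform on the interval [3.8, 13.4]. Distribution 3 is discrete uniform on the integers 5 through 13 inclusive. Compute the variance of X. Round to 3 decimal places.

11.780

Per component, 1: μ=4.2, E[X²]=24.6933; 2: μ=8.6, E[X²]=81.64; 3: μ=9, E[X²]=87.6667.
E[X] = 0.32·4.2 + 0.25·8.6 + 0.43·9 = 7.364.
E[X²] = 0.32·24.6933 + 0.25·81.64 + 0.43·87.6667 = 66.0085.
Var(X) = E[X²] − (E[X])² = 66.0085 − 54.2285 = 11.78.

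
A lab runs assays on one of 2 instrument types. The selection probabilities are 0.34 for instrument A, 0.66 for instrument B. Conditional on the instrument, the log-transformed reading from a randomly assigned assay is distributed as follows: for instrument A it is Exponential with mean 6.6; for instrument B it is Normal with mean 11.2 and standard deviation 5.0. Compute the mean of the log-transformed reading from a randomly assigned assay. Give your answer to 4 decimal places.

9.6360

Component means — A: 6.6; B: 11.2.
E[X] = 0.34·6.6 + 0.66·11.2 = 9.636.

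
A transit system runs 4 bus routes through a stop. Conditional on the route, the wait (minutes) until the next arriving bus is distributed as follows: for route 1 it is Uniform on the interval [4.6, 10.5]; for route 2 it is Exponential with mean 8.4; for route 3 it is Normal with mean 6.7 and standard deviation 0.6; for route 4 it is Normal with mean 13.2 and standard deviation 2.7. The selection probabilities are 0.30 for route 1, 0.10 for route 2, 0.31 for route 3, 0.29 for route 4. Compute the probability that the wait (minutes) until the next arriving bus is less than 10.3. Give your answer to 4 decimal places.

0.7115

Conditional on each route, P(X < 10.3): 1: 0.966102; 2: 0.706592; 3: 1; 4: 0.141395.
By total probability, P(X < 10.3) = 0.3·0.966102 + 0.1·0.706592 + 0.31·1 + 0.29·0.141395 = 0.711494.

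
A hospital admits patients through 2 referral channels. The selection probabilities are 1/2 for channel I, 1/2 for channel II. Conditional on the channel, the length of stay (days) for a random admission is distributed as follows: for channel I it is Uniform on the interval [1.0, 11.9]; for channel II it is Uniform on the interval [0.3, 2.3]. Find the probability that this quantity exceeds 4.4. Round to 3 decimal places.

Conditional on each channel, P(X > 4.4): I: 0.688073; II: 0.
By total probability, P(X > 4.4) = 0.5·0.688073 + 0.5·0 = 0.344037.

0.344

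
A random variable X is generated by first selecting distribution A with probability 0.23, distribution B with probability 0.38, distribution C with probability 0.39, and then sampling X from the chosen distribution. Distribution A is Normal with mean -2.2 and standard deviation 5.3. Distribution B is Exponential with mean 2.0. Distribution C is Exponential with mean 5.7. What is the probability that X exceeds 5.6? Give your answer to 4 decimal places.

0.1853

Conditional on each component, P(X > 5.6): A: 0.0705512; B: 0.0608101; C: 0.37439.
By total probability, P(X > 5.6) = 0.23·0.0705512 + 0.38·0.0608101 + 0.39·0.37439 = 0.185347.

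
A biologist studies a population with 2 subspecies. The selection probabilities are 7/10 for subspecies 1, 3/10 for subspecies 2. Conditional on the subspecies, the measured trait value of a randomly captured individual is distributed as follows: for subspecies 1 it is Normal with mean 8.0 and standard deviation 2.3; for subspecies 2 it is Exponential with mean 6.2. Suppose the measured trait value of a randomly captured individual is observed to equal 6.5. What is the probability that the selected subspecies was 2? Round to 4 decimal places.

0.1473

Likelihoods f(6.5 | ·): 1: 0.140224; 2: 0.0565327.
Posterior ∝ prior × likelihood. Numerator for 2: 0.3·0.0565327 = 0.0169598.
Normalizing constant: 0.7·0.140224 + 0.3·0.0565327 = 0.115117.
P(2 | observation) = 0.0169598 / 0.115117 = 0.147327.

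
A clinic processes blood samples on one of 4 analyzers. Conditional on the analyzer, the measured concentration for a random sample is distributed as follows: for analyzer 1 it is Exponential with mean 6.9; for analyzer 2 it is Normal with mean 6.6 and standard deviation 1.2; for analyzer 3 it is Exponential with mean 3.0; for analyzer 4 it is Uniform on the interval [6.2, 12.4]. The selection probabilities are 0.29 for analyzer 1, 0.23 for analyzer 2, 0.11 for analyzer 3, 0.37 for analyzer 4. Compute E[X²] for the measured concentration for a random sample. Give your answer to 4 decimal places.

For each component E[X²] = Var + (mean)², giving 1: 95.22; 2: 45; 3: 18; 4: 89.6933.
Overall E[X²] = 0.29·95.22 + 0.23·45 + 0.11·18 + 0.37·89.6933 = 73.1303.

73.1303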